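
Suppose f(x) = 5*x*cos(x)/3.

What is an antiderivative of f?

An antiderivative is F(x) = 5*x*sin(x)/3 + 5*cos(x)/3.

A first test for any F(x): its x-derivative must equal f(x) identically.
Check: d/dx[5*x*sin(x)/3 + 5*cos(x)/3] = 5*x*cos(x)/3 = f(x).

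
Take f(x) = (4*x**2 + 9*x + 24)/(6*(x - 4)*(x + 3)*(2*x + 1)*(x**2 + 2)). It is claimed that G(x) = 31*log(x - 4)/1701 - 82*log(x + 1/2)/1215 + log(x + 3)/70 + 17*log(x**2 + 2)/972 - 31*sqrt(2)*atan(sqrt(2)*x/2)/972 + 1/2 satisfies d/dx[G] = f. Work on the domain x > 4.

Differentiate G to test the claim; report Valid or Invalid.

Valid - differentiating G returns exactly f.

d/dx[G] = (4*x**2 + 9*x + 24)/(12*x**5 - 6*x**4 - 126*x**3 - 84*x**2 - 300*x - 144)
This equals f(x) exactly, so the claim holds.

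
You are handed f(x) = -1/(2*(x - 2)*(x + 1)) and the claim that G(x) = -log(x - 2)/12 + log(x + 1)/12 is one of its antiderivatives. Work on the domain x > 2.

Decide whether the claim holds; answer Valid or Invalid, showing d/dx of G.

Invalid: d/dx[G] - f = 1/(4*x**2 - 4*x - 8), which is not 0.

d/dx[G] = -1/(4*x**2 - 4*x - 8)
d/dx[G] - f(x) = 1/(4*x**2 - 4*x - 8) != 0.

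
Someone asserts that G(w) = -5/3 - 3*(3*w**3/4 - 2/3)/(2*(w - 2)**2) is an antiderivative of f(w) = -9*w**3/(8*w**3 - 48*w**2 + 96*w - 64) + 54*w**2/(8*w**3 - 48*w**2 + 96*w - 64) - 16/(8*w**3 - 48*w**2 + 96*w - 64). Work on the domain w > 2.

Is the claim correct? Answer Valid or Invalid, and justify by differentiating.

d/dw[G] = (-9*w**3 + 54*w**2 - 16)/(8*w**3 - 48*w**2 + 96*w - 64)
This equals f(w) exactly, so the claim holds.

Valid. The derivative of G reproduces f.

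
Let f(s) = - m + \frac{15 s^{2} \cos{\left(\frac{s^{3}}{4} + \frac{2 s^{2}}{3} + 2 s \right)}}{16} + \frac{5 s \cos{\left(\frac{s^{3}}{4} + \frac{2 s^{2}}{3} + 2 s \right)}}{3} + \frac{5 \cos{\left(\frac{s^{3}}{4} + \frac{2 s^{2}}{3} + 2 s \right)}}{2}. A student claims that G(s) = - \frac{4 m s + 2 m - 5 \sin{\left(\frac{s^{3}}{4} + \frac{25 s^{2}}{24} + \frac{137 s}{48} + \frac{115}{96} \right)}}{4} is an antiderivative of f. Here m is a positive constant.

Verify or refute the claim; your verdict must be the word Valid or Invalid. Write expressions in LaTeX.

d/ds[G] = - m + \frac{15 s^{2} \cos{\left(\frac{s^{3}}{4} + \frac{25 s^{2}}{24} + \frac{137 s}{48} + \frac{115}{96} \right)}}{16} + \frac{125 s \cos{\left(\frac{s^{3}}{4} + \frac{25 s^{2}}{24} + \frac{137 s}{48} + \frac{115}{96} \right)}}{48} + \frac{685 \cos{\left(\frac{s^{3}}{4} + \frac{25 s^{2}}{24} + \frac{137 s}{48} + \frac{115}{96} \right)}}{192}
d/ds[G] - f(s) = - \frac{15 s^{2} \cos{\left(\frac{s^{3}}{4} + \frac{2 s^{2}}{3} + 2 s \right)}}{16} + \frac{15 s^{2} \cos{\left(\frac{s^{3}}{4} + \frac{25 s^{2}}{24} + \frac{137 s}{48} + \frac{115}{96} \right)}}{16} - \frac{5 s \cos{\left(\frac{s^{3}}{4} + \frac{2 s^{2}}{3} + 2 s \right)}}{3} + \frac{125 s \cos{\left(\frac{s^{3}}{4} + \frac{25 s^{2}}{24} + \frac{137 s}{48} + \frac{115}{96} \right)}}{48} - \frac{5 \cos{\left(\frac{s^{3}}{4} + \frac{2 s^{2}}{3} + 2 s \right)}}{2} + \frac{685 \cos{\left(\frac{s^{3}}{4} + \frac{25 s^{2}}{24} + \frac{137 s}{48} + \frac{115}{96} \right)}}{192} != 0.

Invalid: d/ds[G] - f = - \frac{15 s^{2} \cos{\left(\frac{s^{3}}{4} + \frac{2 s^{2}}{3} + 2 s \right)}}{16} + \frac{15 s^{2} \cos{\left(\frac{s^{3}}{4} + \frac{25 s^{2}}{24} + \frac{137 s}{48} + \frac{115}{96} \right)}}{16} - \frac{5 s \cos{\left(\frac{s^{3}}{4} + \frac{2 s^{2}}{3} + 2 s \right)}}{3} + \frac{125 s \cos{\left(\frac{s^{3}}{4} + \frac{25 s^{2}}{24} + \frac{137 s}{48} + \frac{115}{96} \right)}}{48} - \frac{5 \cos{\left(\frac{s^{3}}{4} + \frac{2 s^{2}}{3} + 2 s \right)}}{2} + \frac{685 \cos{\left(\frac{s^{3}}{4} + \frac{25 s^{2}}{24} + \frac{137 s}{48} + \frac{115}{96} \right)}}{192}, which is not 0.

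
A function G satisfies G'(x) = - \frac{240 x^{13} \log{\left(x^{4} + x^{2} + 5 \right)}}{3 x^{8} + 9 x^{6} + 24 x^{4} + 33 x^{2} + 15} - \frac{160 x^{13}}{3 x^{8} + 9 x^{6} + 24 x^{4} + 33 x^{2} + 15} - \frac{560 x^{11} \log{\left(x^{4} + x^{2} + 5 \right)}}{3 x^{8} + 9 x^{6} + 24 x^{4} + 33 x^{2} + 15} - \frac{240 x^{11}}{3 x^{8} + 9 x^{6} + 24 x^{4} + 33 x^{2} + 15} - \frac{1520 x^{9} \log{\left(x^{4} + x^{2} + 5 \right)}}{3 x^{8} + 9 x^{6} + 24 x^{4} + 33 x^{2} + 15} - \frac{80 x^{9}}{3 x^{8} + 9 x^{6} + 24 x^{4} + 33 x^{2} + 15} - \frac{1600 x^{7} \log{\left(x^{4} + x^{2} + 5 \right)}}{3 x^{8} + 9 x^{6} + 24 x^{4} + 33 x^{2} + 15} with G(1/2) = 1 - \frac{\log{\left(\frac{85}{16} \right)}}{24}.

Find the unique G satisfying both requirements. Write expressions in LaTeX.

Integrate term by term and add the pieces.
A general antiderivative is - \frac{40 x^{8} \log{\left(x^{4} + x^{2} + 5 \right)}}{3 x^{2} + 3} + C.
The condition gives C = 1 - \frac{\log{\left(\frac{85}{16} \right)}}{24} - (- \frac{\log{\left(\frac{85}{16} \right)}}{24}) = 1.
So G(x) = - \frac{40 x^{8} \log{\left(x^{4} + x^{2} + 5 \right)}}{3 x^{2} + 3} + 1.
Check: d/dx[- \frac{40 x^{8} \log{\left(x^{4} + x^{2} + 5 \right)}}{3 x^{2} + 3} + 1] = \frac{- 240 x^{13} \log{\left(x^{4} + x^{2} + 5 \right)} - 160 x^{13} - 560 x^{11} \log{\left(x^{4} + x^{2} + 5 \right)} - 240 x^{11} - 1520 x^{9} \log{\left(x^{4} + x^{2} + 5 \right)} - 80 x^{9} - 1600 x^{7} \log{\left(x^{4} + x^{2} + 5 \right)}}{3 x^{8} + 9 x^{6} + 24 x^{4} + 33 x^{2} + 15}, which equals G'(x).

G(x) = - \frac{40 x^{8} \log{\left(x^{4} + x^{2} + 5 \right)}}{3 x^{2} + 3} + 1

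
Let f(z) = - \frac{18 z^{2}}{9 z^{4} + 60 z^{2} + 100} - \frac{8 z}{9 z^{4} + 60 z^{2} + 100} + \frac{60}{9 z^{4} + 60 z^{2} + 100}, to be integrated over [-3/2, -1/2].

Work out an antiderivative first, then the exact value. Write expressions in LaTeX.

Recognize the product-rule pattern: f = u'v + uv' with u = \frac{1}{\frac{3 z^{2}}{2} + 5}, v = 3 z + \frac{2}{3}, so integration by parts undoes it.
F(z) = \frac{18 z + 4}{9 z^{2} + 30} is an antiderivative of f.
Check: d/dz[\frac{18 z + 4}{9 z^{2} + 30}] = \frac{- 18 z^{2} - 8 z + 60}{9 z^{4} + 60 z^{2} + 100}, which equals f(z).
F(-1/2) = - \frac{20}{129}; F(-3/2) = - \frac{92}{201}.
Integral = F(-1/2) - F(-3/2) = \frac{872}{2881}.

Antiderivative: F(z) = \frac{18 z + 4}{9 z^{2} + 30}; value = \frac{872}{2881}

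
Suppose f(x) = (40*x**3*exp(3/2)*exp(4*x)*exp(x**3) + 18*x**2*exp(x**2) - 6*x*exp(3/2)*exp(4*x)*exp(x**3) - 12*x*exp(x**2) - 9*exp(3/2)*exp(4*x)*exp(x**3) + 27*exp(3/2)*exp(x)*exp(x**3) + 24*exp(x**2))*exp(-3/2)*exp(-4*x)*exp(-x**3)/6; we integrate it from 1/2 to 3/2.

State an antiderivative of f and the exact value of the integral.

Antiderivative: F(x) = 5*x**4/3 - x**2/2 - 3*x/2 - 3*exp(-3*x)/2 - exp(-3/2)*exp(-4*x)*exp(x**2)*exp(-x**3); value = -3*exp(-9/2)/2 - exp(-69/8) + exp(-27/8) + 3*exp(-3/2)/2 + 35/6

Since d/dx undoes antidifferentiation here, F'(x) = f(x) is required of F(x).
F(x) = 5*x**4/3 - x**2/2 - 3*x/2 - 3*exp(-3*x)/2 - exp(-3/2)*exp(-4*x)*exp(x**2)*exp(-x**3) is an antiderivative of f.
Check: d/dx[5*x**4/3 - x**2/2 - 3*x/2 - 3*exp(-3*x)/2 - exp(-3/2)*exp(-4*x)*exp(x**2)*exp(-x**3)] = (40*x**3*exp(3/2)*exp(4*x)*exp(x**3) + 18*x**2*exp(x**2) - 6*x*exp(3/2)*exp(4*x)*exp(x**3) - 12*x*exp(x**2) - 9*exp(3/2)*exp(4*x)*exp(x**3) + 27*exp(3/2)*exp(x)*exp(x**3) + 24*exp(x**2))*exp(-3/2)*exp(-4*x)*exp(-x**3)/6 = f(x).
F(3/2) = -3*exp(-9/2)/2 - exp(-69/8) + 81/16; F(1/2) = -37/48 - 3*exp(-3/2)/2 - exp(-27/8).
Integral = F(3/2) - F(1/2) = -3*exp(-9/2)/2 - exp(-69/8) + exp(-27/8) + 3*exp(-3/2)/2 + 35/6.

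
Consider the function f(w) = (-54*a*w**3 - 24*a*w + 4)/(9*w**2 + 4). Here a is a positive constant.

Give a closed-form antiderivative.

An antiderivative is F(w) = (-9*a*w**2 + 2*atan(3*w/2))/3.

A first test for any F(w): its w-derivative must equal f(w) identically.
Check: d/dw[(-9*a*w**2 + 2*atan(3*w/2))/3] = (-54*a*w**3 - 24*a*w + 4)/(9*w**2 + 4) = f(w).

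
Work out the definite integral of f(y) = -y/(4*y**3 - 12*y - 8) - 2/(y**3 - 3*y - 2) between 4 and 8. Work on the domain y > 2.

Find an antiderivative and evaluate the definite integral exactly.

Antiderivative: F(y) = -5*log(y - 2)/18 + 5*log(y + 1)/18 - 7/(12*y + 12); value = -5*log(6)/18 - 5*log(5)/18 + 7/135 + 5*log(2)/18 + 5*log(9)/18

The denominator factors as 4*(y - 2)*(y + 1)**2; partial fractions split f into directly integrable pieces: 5/(18*(y + 1)) + 7/(12*(y + 1)**2) - 5/(18*(y - 2)).
F(y) = -5*log(y - 2)/18 + 5*log(y + 1)/18 - 7/(12*y + 12) is an antiderivative of f.
Check: d/dy[-5*log(y - 2)/18 + 5*log(y + 1)/18 - 7/(12*y + 12)] = (-y - 8)/(4*y**3 - 12*y - 8), which equals f(y).
F(8) = -5*log(6)/18 - 7/108 + 5*log(9)/18; F(4) = -5*log(2)/18 - 7/60 + 5*log(5)/18.
Integral = F(8) - F(4) = -5*log(6)/18 - 5*log(5)/18 + 7/135 + 5*log(2)/18 + 5*log(9)/18.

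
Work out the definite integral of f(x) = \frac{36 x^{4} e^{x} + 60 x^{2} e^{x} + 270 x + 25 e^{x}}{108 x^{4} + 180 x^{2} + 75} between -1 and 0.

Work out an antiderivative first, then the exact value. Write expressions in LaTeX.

Recover f(x) by differentiating a candidate F(x); any mismatch rules it out.
F(x) = \frac{e^{x}}{3} - \frac{5}{4 x^{2} + \frac{10}{3}} is an antiderivative of f.
Check: d/dx[\frac{e^{x}}{3} - \frac{5}{4 x^{2} + \frac{10}{3}}] = \frac{36 x^{4} e^{x} + 60 x^{2} e^{x} + 270 x + 25 e^{x}}{108 x^{4} + 180 x^{2} + 75} = f(x).
F(0) = - \frac{7}{6}; F(-1) = - \frac{15}{22} + \frac{1}{3 e}.
Integral = F(0) - F(-1) = - \frac{16}{33} - \frac{1}{3 e}.

Antiderivative: F(x) = \frac{e^{x}}{3} - \frac{5}{4 x^{2} + \frac{10}{3}}; value = - \frac{16}{33} - \frac{1}{3 e}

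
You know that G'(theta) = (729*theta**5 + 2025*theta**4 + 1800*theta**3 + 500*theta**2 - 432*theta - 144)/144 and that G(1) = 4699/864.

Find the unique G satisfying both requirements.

G(theta) = theta*(729*theta**5 + 2430*theta**4 + 2700*theta**3 + 1000*theta**2 - 1296*theta - 864)/864

Whatever form G(theta) takes, its d/dtheta must return the stated G'(theta).
A general antiderivative is -3*theta**2/2 - theta + (3*theta**2/2 + 5*theta/3)**3/4 + C.
The condition gives C = 4699/864 - (4699/864) = 0.
So G(theta) = theta*(729*theta**5 + 2430*theta**4 + 2700*theta**3 + 1000*theta**2 - 1296*theta - 864)/864.
Check: d/dtheta[theta*(729*theta**5 + 2430*theta**4 + 2700*theta**3 + 1000*theta**2 - 1296*theta - 864)/864] = 81*theta**5/16 + 225*theta**4/16 + 25*theta**3/2 + 125*theta**2/36 - 3*theta - 1, which equals G'(theta).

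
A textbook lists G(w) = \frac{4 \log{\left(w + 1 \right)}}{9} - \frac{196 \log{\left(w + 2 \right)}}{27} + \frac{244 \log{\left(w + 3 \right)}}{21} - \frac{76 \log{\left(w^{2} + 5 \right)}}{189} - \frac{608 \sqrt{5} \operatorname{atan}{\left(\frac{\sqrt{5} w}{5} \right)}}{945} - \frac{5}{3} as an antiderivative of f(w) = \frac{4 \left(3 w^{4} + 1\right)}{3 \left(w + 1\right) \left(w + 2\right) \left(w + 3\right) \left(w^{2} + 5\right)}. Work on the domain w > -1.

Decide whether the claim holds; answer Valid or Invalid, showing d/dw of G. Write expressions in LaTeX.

d/dw[G] = \frac{12 w^{4} + 4}{3 w^{5} + 18 w^{4} + 48 w^{3} + 108 w^{2} + 165 w + 90}
This equals f(w) exactly, so the claim holds.

Valid - the claim checks out under differentiation.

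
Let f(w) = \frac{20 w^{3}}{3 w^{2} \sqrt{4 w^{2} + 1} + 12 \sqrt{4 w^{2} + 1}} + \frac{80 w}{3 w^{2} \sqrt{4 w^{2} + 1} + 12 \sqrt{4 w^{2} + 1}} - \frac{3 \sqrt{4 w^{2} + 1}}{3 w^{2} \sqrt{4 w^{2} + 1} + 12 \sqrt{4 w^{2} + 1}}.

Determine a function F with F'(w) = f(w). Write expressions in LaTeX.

An antiderivative is F(w) = \frac{5 \sqrt{4 w^{2} + 1}}{3} - \frac{\operatorname{atan}{\left(\frac{w}{2} \right)}}{2}.

Integrate term by term and add the pieces.
Check: d/dw[\frac{5 \sqrt{4 w^{2} + 1}}{3} - \frac{\operatorname{atan}{\left(\frac{w}{2} \right)}}{2}] = \frac{20 w^{3} + 80 w - 3 \sqrt{4 w^{2} + 1}}{3 w^{2} \sqrt{4 w^{2} + 1} + 12 \sqrt{4 w^{2} + 1}}, which equals f(w).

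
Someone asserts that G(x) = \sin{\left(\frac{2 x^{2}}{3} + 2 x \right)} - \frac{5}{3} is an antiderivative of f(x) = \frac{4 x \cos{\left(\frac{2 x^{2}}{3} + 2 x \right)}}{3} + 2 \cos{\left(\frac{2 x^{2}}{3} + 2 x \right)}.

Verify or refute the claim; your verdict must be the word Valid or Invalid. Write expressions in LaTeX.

d/dx[G] = \frac{4 x \cos{\left(\frac{2 x^{2}}{3} + 2 x \right)}}{3} + 2 \cos{\left(\frac{2 x^{2}}{3} + 2 x \right)}
This equals f(x) exactly, so the claim holds.

Valid - the claim checks out under differentiation.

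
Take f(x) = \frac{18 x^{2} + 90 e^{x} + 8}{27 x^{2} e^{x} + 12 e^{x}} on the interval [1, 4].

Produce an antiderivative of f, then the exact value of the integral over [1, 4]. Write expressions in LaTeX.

A candidate is checked by its d/dx: the result must match f(x).
F(x) = \frac{\left(15 e^{x} \operatorname{atan}{\left(\frac{3 x}{2} \right)} - 2\right) e^{- x}}{3} is an antiderivative of f.
Check: d/dx[\frac{\left(15 e^{x} \operatorname{atan}{\left(\frac{3 x}{2} \right)} - 2\right) e^{- x}}{3}] = \frac{18 x^{2} + 90 e^{x} + 8}{27 x^{2} e^{x} + 12 e^{x}} = f(x).
F(4) = - \frac{2}{3 e^{4}} + 5 \operatorname{atan}{\left(6 \right)}; F(1) = - \frac{2}{3 e} + 5 \operatorname{atan}{\left(\frac{3}{2} \right)}.
Integral = F(4) - F(1) = - 5 \operatorname{atan}{\left(\frac{3}{2} \right)} - \frac{2}{3 e^{4}} + \frac{2}{3 e} + 5 \operatorname{atan}{\left(6 \right)}.

Antiderivative: F(x) = \frac{\left(15 e^{x} \operatorname{atan}{\left(\frac{3 x}{2} \right)} - 2\right) e^{- x}}{3}; value = - 5 \operatorname{atan}{\left(\frac{3}{2} \right)} - \frac{2}{3 e^{4}} + \frac{2}{3 e} + 5 \operatorname{atan}{\left(6 \right)}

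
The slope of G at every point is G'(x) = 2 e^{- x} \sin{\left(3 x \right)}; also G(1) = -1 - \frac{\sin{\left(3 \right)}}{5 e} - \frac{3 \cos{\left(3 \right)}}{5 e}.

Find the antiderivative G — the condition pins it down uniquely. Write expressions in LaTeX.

For G(x) to be correct, d/dx[G] must agree with the stated G'(x) identically.
A general antiderivative is - \frac{e^{- x} \sin{\left(3 x \right)}}{5} - \frac{3 e^{- x} \cos{\left(3 x \right)}}{5} + C.
The condition gives C = -1 - \frac{\sin{\left(3 \right)}}{5 e} - \frac{3 \cos{\left(3 \right)}}{5 e} - (- \frac{\sin{\left(3 \right)}}{5 e} - \frac{3 \cos{\left(3 \right)}}{5 e}) = -1.
So G(x) = -1 - \frac{e^{- x} \sin{\left(3 x \right)}}{5} - \frac{3 e^{- x} \cos{\left(3 x \right)}}{5}.
Check: d/dx[-1 - \frac{e^{- x} \sin{\left(3 x \right)}}{5} - \frac{3 e^{- x} \cos{\left(3 x \right)}}{5}] = 2 e^{- x} \sin{\left(3 x \right)} = G'(x).

G(x) = -1 - \frac{e^{- x} \sin{\left(3 x \right)}}{5} - \frac{3 e^{- x} \cos{\left(3 x \right)}}{5}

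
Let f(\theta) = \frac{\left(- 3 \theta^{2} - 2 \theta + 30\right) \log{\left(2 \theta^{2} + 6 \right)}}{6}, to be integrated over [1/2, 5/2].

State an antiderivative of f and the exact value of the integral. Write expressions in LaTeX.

Differentiate the proposed F(\theta) back; it has to land on f(\theta) exactly.
F(\theta) = - \frac{\theta^{3} \log{\left(2 \theta^{2} + 6 \right)}}{6} + \frac{\theta^{3}}{9} - \frac{\theta^{2} \log{\left(2 \theta^{2} + 6 \right)}}{6} + \frac{\theta^{2}}{6} + 5 \theta \log{\left(2 \theta^{2} + 6 \right)} - 11 \theta - \frac{\log{\left(\theta^{2} + 3 \right)}}{2} + 11 \sqrt{3} \operatorname{atan}{\left(\frac{\sqrt{3} \theta}{3} \right)} is an antiderivative of f.
Check: d/d\theta[- \frac{\theta^{3} \log{\left(2 \theta^{2} + 6 \right)}}{6} + \frac{\theta^{3}}{9} - \frac{\theta^{2} \log{\left(2 \theta^{2} + 6 \right)}}{6} + \frac{\theta^{2}}{6} + 5 \theta \log{\left(2 \theta^{2} + 6 \right)} - 11 \theta - \frac{\log{\left(\theta^{2} + 3 \right)}}{2} + 11 \sqrt{3} \operatorname{atan}{\left(\frac{\sqrt{3} \theta}{3} \right)}] = - \frac{\theta^{2} \log{\left(\theta^{2} + 3 \right)}}{2} - \frac{\theta^{2} \log{\left(2 \right)}}{2} - \frac{\theta \log{\left(\theta^{2} + 3 \right)}}{3} - \frac{\theta \log{\left(2 \right)}}{3} + 5 \log{\left(\theta^{2} + 3 \right)} + 5 \log{\left(2 \right)}, which equals f(\theta).
F(5/2) = - \frac{445}{18} - \frac{\log{\left(\frac{37}{4} \right)}}{2} + 11 \sqrt{3} \operatorname{atan}{\left(\frac{5 \sqrt{3}}{6} \right)} + \frac{425 \log{\left(\frac{37}{2} \right)}}{48}; F(1/2) = - \frac{49}{9} - \frac{\log{\left(\frac{13}{4} \right)}}{2} + \frac{39 \log{\left(\frac{13}{2} \right)}}{16} + 11 \sqrt{3} \operatorname{atan}{\left(\frac{\sqrt{3}}{6} \right)}.
Integral = F(5/2) - F(1/2) = - \frac{347}{18} - 11 \sqrt{3} \operatorname{atan}{\left(\frac{\sqrt{3}}{6} \right)} - \frac{39 \log{\left(\frac{13}{2} \right)}}{16} - \frac{\log{\left(\frac{37}{4} \right)}}{2} + \frac{\log{\left(\frac{13}{4} \right)}}{2} + 11 \sqrt{3} \operatorname{atan}{\left(\frac{5 \sqrt{3}}{6} \right)} + \frac{425 \log{\left(\frac{37}{2} \right)}}{48}.

Antiderivative: F(\theta) = - \frac{\theta^{3} \log{\left(2 \theta^{2} + 6 \right)}}{6} + \frac{\theta^{3}}{9} - \frac{\theta^{2} \log{\left(2 \theta^{2} + 6 \right)}}{6} + \frac{\theta^{2}}{6} + 5 \theta \log{\left(2 \theta^{2} + 6 \right)} - 11 \theta - \frac{\log{\left(\theta^{2} + 3 \right)}}{2} + 11 \sqrt{3} \operatorname{atan}{\left(\frac{\sqrt{3} \theta}{3} \right)}; value = - \frac{347}{18} - 11 \sqrt{3} \operatorname{atan}{\left(\frac{\sqrt{3}}{6} \right)} - \frac{39 \log{\left(\frac{13}{2} \right)}}{16} - \frac{\log{\left(\frac{37}{4} \right)}}{2} + \frac{\log{\left(\frac{13}{4} \right)}}{2} + 11 \sqrt{3} \operatorname{atan}{\left(\frac{5 \sqrt{3}}{6} \right)} + \frac{425 \log{\left(\frac{37}{2} \right)}}{48}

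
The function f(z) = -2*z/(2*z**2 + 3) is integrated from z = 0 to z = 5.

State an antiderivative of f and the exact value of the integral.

Antiderivative: F(z) = -log(2*z**2 + 3)/2; value = -log(53)/2 + log(3)/2

The substitution u = 2*z**2 + 3 works: f is exactly (dF/du)*(du/dz) for that inner function.
F(z) = -log(2*z**2 + 3)/2 is an antiderivative of f.
Check: d/dz[-log(2*z**2 + 3)/2] = -2*z/(2*z**2 + 3) = f(z).
F(5) = -log(53)/2; F(0) = -log(3)/2.
Integral = F(5) - F(0) = -log(53)/2 + log(3)/2.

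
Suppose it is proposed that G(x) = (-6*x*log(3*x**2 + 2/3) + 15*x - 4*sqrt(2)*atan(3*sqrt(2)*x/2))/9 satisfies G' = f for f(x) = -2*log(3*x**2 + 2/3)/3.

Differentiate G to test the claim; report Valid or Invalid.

d/dx[G] = 1/3 - 2*log(3*x**2 + 2/3)/3
d/dx[G] - f(x) = 1/3 != 0.

Invalid: d/dx[G] - f = 1/3, which is not 0.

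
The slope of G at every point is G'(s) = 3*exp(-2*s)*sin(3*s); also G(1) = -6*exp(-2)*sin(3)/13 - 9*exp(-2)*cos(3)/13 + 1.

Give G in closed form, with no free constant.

G(s) = (13*exp(2*s) - 6*sin(3*s) - 9*cos(3*s))*exp(-2*s)/13

Check a candidate G(s) by differentiating: d/ds[G] must match the given G'(s).
A general antiderivative is -6*exp(-2*s)*sin(3*s)/13 - 9*exp(-2*s)*cos(3*s)/13 + C.
The condition gives C = -6*exp(-2)*sin(3)/13 - 9*exp(-2)*cos(3)/13 + 1 - (-6*exp(-2)*sin(3)/13 - 9*exp(-2)*cos(3)/13) = 1.
So G(s) = (13*exp(2*s) - 6*sin(3*s) - 9*cos(3*s))*exp(-2*s)/13.
Check: d/ds[(13*exp(2*s) - 6*sin(3*s) - 9*cos(3*s))*exp(-2*s)/13] = 3*exp(-2*s)*sin(3*s) = G'(s).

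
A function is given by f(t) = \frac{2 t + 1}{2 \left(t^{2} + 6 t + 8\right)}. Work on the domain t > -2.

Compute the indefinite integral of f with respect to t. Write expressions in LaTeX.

F(t) = - \frac{3 \log{\left(t + 2 \right)}}{4} + \frac{7 \log{\left(t + 4 \right)}}{4} + C

The denominator factors as 2 \left(t + 2\right) \left(t + 4\right); partial fractions split f into directly integrable pieces: \frac{7}{4 \left(t + 4\right)} - \frac{3}{4 \left(t + 2\right)}.
Check: d/dt[- \frac{3 \log{\left(t + 2 \right)}}{4} + \frac{7 \log{\left(t + 4 \right)}}{4}] = \frac{2 t + 1}{2 t^{2} + 12 t + 16}, which equals f(t).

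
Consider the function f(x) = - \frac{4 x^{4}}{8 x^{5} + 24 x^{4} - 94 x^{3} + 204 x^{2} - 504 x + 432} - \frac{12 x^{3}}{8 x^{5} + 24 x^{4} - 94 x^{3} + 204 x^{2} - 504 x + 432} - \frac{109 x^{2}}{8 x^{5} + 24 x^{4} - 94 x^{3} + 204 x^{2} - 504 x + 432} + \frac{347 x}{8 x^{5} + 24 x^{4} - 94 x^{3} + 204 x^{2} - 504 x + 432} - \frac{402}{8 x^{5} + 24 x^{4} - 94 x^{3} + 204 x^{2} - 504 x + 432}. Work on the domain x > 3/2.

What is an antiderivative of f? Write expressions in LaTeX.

Integrate term by term and add the pieces.
Check: d/dx[- \frac{\log{\left(x + 6 \right)}}{2} - \frac{5 \operatorname{atan}{\left(\frac{x}{2} \right)}}{4} + \frac{1}{2 x - 3}] = \frac{- 4 x^{4} - 12 x^{3} - 109 x^{2} + 347 x - 402}{8 x^{5} + 24 x^{4} - 94 x^{3} + 204 x^{2} - 504 x + 432}, which equals f(x).

An antiderivative is F(x) = - \frac{\log{\left(x + 6 \right)}}{2} - \frac{5 \operatorname{atan}{\left(\frac{x}{2} \right)}}{4} + \frac{1}{2 x - 3}.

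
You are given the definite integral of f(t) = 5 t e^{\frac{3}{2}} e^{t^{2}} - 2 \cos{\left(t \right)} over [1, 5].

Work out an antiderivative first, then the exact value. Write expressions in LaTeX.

Antiderivative: F(t) = \frac{5 e^{t^{2} + \frac{3}{2}}}{2} - 2 \sin{\left(t \right)}; value = - \frac{5 e^{\frac{5}{2}}}{2} + 2 \sin{\left(1 \right)} - 2 \sin{\left(5 \right)} + \frac{5 e^{\frac{53}{2}}}{2}

Integrate term by term and add the pieces.
F(t) = \frac{5 e^{t^{2} + \frac{3}{2}}}{2} - 2 \sin{\left(t \right)} is an antiderivative of f.
Check: d/dt[\frac{5 e^{t^{2} + \frac{3}{2}}}{2} - 2 \sin{\left(t \right)}] = 5 t e^{\frac{3}{2}} e^{t^{2}} - 2 \cos{\left(t \right)} = f(t).
F(5) = - 2 \sin{\left(5 \right)} + \frac{5 e^{\frac{53}{2}}}{2}; F(1) = - 2 \sin{\left(1 \right)} + \frac{5 e^{\frac{5}{2}}}{2}.
Integral = F(5) - F(1) = - \frac{5 e^{\frac{5}{2}}}{2} + 2 \sin{\left(1 \right)} - 2 \sin{\left(5 \right)} + \frac{5 e^{\frac{53}{2}}}{2}.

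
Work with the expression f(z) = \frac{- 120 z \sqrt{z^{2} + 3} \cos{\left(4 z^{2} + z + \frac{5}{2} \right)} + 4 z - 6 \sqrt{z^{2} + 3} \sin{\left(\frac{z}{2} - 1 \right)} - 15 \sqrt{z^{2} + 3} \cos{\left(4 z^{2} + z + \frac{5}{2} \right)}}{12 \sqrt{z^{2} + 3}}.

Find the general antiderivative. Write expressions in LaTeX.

F(z) = \frac{\sqrt{z^{2} + 3}}{3} - \frac{5 \sin{\left(4 z^{2} + z + \frac{5}{2} \right)}}{4} + \cos{\left(\frac{z}{2} - 1 \right)} + C

Any candidate F(z) must reproduce f(z) exactly when differentiated.
Check: d/dz[\frac{\sqrt{z^{2} + 3}}{3} - \frac{5 \sin{\left(4 z^{2} + z + \frac{5}{2} \right)}}{4} + \cos{\left(\frac{z}{2} - 1 \right)}] = \frac{- 120 z \sqrt{z^{2} + 3} \cos{\left(4 z^{2} + z + \frac{5}{2} \right)} + 4 z - 6 \sqrt{z^{2} + 3} \sin{\left(\frac{z}{2} - 1 \right)} - 15 \sqrt{z^{2} + 3} \cos{\left(4 z^{2} + z + \frac{5}{2} \right)}}{12 \sqrt{z^{2} + 3}} = f(z).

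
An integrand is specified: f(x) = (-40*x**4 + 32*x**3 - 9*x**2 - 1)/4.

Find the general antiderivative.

F(x) = (-8*x**5 + 8*x**4 - 3*x**3 - x + 5)/4 + C

An antiderivative F(x) passes only if d/dx[F] lands on f(x) exactly.
Check: d/dx[(-8*x**5 + 8*x**4 - 3*x**3 - x + 5)/4] = -10*x**4 + 8*x**3 - 9*x**2/4 - 1/4, which equals f(x).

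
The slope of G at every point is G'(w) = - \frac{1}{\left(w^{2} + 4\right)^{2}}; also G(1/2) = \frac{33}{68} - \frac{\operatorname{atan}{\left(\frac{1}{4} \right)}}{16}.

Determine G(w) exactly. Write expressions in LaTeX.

G(w) = - \frac{w}{8 w^{2} + 32} - \frac{\operatorname{atan}{\left(\frac{w}{2} \right)}}{16} + \frac{1}{2}

For G(w) to be correct, d/dw[G] must agree with the stated G'(w) identically.
A general antiderivative is - \frac{w}{8 w^{2} + 32} - \frac{\operatorname{atan}{\left(\frac{w}{2} \right)}}{16} + C.
The condition gives C = \frac{33}{68} - \frac{\operatorname{atan}{\left(\frac{1}{4} \right)}}{16} - (- \frac{\operatorname{atan}{\left(\frac{1}{4} \right)}}{16} - \frac{1}{68}) = \frac{1}{2}.
So G(w) = - \frac{w}{8 w^{2} + 32} - \frac{\operatorname{atan}{\left(\frac{w}{2} \right)}}{16} + \frac{1}{2}.
Check: d/dw[- \frac{w}{8 w^{2} + 32} - \frac{\operatorname{atan}{\left(\frac{w}{2} \right)}}{16} + \frac{1}{2}] = - \frac{1}{w^{4} + 8 w^{2} + 16}, which equals G'(w).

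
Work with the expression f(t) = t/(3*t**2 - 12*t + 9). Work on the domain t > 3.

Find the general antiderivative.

The denominator factors as 3*(t - 3)*(t - 1); partial fractions split f into directly integrable pieces: -1/(6*(t - 1)) + 1/(2*(t - 3)).
Check: d/dt[(3*log(t - 3) - log(t - 1))/6] = t/(3*t**2 - 12*t + 9) = f(t).

F(t) = (3*log(t - 3) - log(t - 1))/6 + C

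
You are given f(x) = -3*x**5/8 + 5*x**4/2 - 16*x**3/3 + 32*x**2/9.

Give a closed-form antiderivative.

f matches the chain-rule pattern g'(h)*h' with inner function h(x) = x**2/2 - 4*x/3; substituting u = h(x) collapses the integral.
Check: d/dx[-(x**2/2 - 4*x/3)**3/2] = -3*x**5/8 + 5*x**4/2 - 16*x**3/3 + 32*x**2/9 = f(x).

An antiderivative is F(x) = -(x**2/2 - 4*x/3)**3/2.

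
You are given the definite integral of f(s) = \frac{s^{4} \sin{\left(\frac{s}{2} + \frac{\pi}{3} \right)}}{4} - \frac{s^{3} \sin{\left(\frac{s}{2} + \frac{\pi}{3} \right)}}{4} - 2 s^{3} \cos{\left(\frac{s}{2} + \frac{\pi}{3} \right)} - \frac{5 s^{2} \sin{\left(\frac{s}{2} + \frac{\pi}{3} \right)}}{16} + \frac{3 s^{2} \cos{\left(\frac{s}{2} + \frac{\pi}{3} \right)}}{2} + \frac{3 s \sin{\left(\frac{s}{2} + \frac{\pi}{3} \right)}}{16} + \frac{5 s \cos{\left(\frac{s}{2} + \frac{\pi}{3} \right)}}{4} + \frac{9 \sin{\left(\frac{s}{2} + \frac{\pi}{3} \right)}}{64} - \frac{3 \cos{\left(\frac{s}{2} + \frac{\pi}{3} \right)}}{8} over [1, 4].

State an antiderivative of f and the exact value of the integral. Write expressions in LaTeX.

Recognize the product-rule pattern: f = u'v + uv' with u = - \frac{\left(s^{2} - \frac{s}{2} - \frac{3}{4}\right)^{2}}{2}, v = \cos{\left(\frac{s}{2} + \frac{\pi}{3} \right)}, so integration by parts undoes it.
F(s) = - \frac{s^{4} \cos{\left(\frac{s}{2} + \frac{\pi}{3} \right)}}{2} + \frac{s^{3} \cos{\left(\frac{s}{2} + \frac{\pi}{3} \right)}}{2} + \frac{5 s^{2} \cos{\left(\frac{s}{2} + \frac{\pi}{3} \right)}}{8} - \frac{3 s \cos{\left(\frac{s}{2} + \frac{\pi}{3} \right)}}{8} - \frac{9 \cos{\left(\frac{s}{2} + \frac{\pi}{3} \right)}}{32} is an antiderivative of f.
Check: d/ds[- \frac{s^{4} \cos{\left(\frac{s}{2} + \frac{\pi}{3} \right)}}{2} + \frac{s^{3} \cos{\left(\frac{s}{2} + \frac{\pi}{3} \right)}}{2} + \frac{5 s^{2} \cos{\left(\frac{s}{2} + \frac{\pi}{3} \right)}}{8} - \frac{3 s \cos{\left(\frac{s}{2} + \frac{\pi}{3} \right)}}{8} - \frac{9 \cos{\left(\frac{s}{2} + \frac{\pi}{3} \right)}}{32}] = \frac{s^{4} \sin{\left(\frac{s}{2} + \frac{\pi}{3} \right)}}{4} - \frac{s^{3} \sin{\left(\frac{s}{2} + \frac{\pi}{3} \right)}}{4} - 2 s^{3} \cos{\left(\frac{s}{2} + \frac{\pi}{3} \right)} - \frac{5 s^{2} \sin{\left(\frac{s}{2} + \frac{\pi}{3} \right)}}{16} + \frac{3 s^{2} \cos{\left(\frac{s}{2} + \frac{\pi}{3} \right)}}{2} + \frac{3 s \sin{\left(\frac{s}{2} + \frac{\pi}{3} \right)}}{16} + \frac{5 s \cos{\left(\frac{s}{2} + \frac{\pi}{3} \right)}}{4} + \frac{9 \sin{\left(\frac{s}{2} + \frac{\pi}{3} \right)}}{64} - \frac{3 \cos{\left(\frac{s}{2} + \frac{\pi}{3} \right)}}{8} = f(s).
F(4) = - \frac{2809 \cos{\left(\frac{\pi}{3} + 2 \right)}}{32}; F(1) = - \frac{\cos{\left(\frac{1}{2} + \frac{\pi}{3} \right)}}{32}.
Integral = F(4) - F(1) = \frac{\cos{\left(\frac{1}{2} + \frac{\pi}{3} \right)}}{32} - \frac{2809 \cos{\left(\frac{\pi}{3} + 2 \right)}}{32}.

Antiderivative: F(s) = - \frac{s^{4} \cos{\left(\frac{s}{2} + \frac{\pi}{3} \right)}}{2} + \frac{s^{3} \cos{\left(\frac{s}{2} + \frac{\pi}{3} \right)}}{2} + \frac{5 s^{2} \cos{\left(\frac{s}{2} + \frac{\pi}{3} \right)}}{8} - \frac{3 s \cos{\left(\frac{s}{2} + \frac{\pi}{3} \right)}}{8} - \frac{9 \cos{\left(\frac{s}{2} + \frac{\pi}{3} \right)}}{32}; value = \frac{\cos{\left(\frac{1}{2} + \frac{\pi}{3} \right)}}{32} - \frac{2809 \cos{\left(\frac{\pi}{3} + 2 \right)}}{32}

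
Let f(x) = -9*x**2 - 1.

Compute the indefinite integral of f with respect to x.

A first test for any F(x): its x-derivative must equal f(x) identically.
Check: d/dx[-3*x**3 - x] = -9*x**2 - 1 = f(x).

F(x) = -3*x**3 - x + C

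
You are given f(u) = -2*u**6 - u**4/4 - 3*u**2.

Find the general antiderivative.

Integrate term by term and add the pieces.
Check: d/du[-2*u**7/7 - u**5/20 - u**3] = -2*u**6 - u**4/4 - 3*u**2 = f(u).

F(u) = -2*u**7/7 - u**5/20 - u**3 + C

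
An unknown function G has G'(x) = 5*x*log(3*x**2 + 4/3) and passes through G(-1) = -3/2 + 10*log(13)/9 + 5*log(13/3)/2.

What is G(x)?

Since d/dx undoes antidifferentiation here, G(x) must give back the stated G'(x).
A general antiderivative is 5*x**2*log(3*x**2 + 4/3)/2 - 5*x**2/2 + 10*log(9*x**2 + 4)/9 + C.
The condition gives C = -3/2 + 10*log(13)/9 + 5*log(13/3)/2 - (-5/2 + 10*log(13)/9 + 5*log(13/3)/2) = 1.
So G(x) = 5*x**2*log(3*x**2 + 4/3)/2 - 5*x**2/2 + 10*log(9*x**2 + 4)/9 + 1.
Check: d/dx[5*x**2*log(3*x**2 + 4/3)/2 - 5*x**2/2 + 10*log(9*x**2 + 4)/9 + 1] = 5*x*log(3*x**2 + 4/3) = G'(x).

G(x) = 5*x**2*log(3*x**2 + 4/3)/2 - 5*x**2/2 + 10*log(9*x**2 + 4)/9 + 1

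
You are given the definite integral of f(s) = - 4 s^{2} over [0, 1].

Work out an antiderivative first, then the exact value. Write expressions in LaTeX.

A first test for any F(s): its s-derivative must equal f(s) identically.
F(s) = - \frac{4 s^{3}}{3} is an antiderivative of f.
Check: d/ds[- \frac{4 s^{3}}{3}] = - 4 s^{2} = f(s).
F(1) = - \frac{4}{3}; F(0) = 0.
Integral = F(1) - F(0) = - \frac{4}{3}.

Antiderivative: F(s) = - \frac{4 s^{3}}{3}; value = - \frac{4}{3}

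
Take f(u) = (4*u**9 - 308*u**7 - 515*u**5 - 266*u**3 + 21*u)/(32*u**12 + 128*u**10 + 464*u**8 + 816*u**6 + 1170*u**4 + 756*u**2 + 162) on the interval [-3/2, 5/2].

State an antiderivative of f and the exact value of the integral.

A candidate is checked by its d/du: the result must match f(u).
F(u) = (-2*u**4 + 77*u**2 + 31)/(32*u**6 + 64*u**4 + 168*u**2 + 72) is an antiderivative of f.
Check: d/du[(-2*u**4 + 77*u**2 + 31)/(32*u**6 + 64*u**4 + 168*u**2 + 72)] = (4*u**9 - 308*u**7 - 515*u**5 - 266*u**3 + 21*u)/(32*u**12 + 128*u**10 + 464*u**8 + 816*u**6 + 1170*u**4 + 756*u**2 + 162) = f(u).
F(5/2) = 3473/91476; F(-3/2) = 1553/9108.
Integral = F(5/2) - F(-3/2) = -69716/525987.

Antiderivative: F(u) = (-2*u**4 + 77*u**2 + 31)/(32*u**6 + 64*u**4 + 168*u**2 + 72); value = -69716/525987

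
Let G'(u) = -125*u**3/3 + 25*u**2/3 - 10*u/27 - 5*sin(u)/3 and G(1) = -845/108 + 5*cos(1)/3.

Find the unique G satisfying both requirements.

G(u) = 5*(-u**2*(2 - 15*u)**2 + 36*cos(u))/108

The integrand splits into summands that can be handled one at a time.
A general antiderivative is -5*(-5*u**2/2 + u/3)**2/3 + 5*cos(u)/3 + C.
The condition gives C = -845/108 + 5*cos(1)/3 - (-845/108 + 5*cos(1)/3) = 0.
So G(u) = 5*(-u**2*(2 - 15*u)**2 + 36*cos(u))/108.
Check: d/du[5*(-u**2*(2 - 15*u)**2 + 36*cos(u))/108] = -125*u**3/3 + 25*u**2/3 - 10*u/27 - 5*sin(u)/3 = G'(u).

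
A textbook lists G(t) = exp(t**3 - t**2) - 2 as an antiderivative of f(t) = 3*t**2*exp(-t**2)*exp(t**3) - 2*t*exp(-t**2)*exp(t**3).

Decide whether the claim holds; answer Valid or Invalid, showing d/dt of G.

Valid. The derivative of G reproduces f.

d/dt[G] = 3*t**2*exp(-t**2)*exp(t**3) - 2*t*exp(-t**2)*exp(t**3)
This equals f(t) exactly, so the claim holds.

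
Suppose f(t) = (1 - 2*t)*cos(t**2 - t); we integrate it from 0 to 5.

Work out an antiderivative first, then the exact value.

Antiderivative: F(t) = -sin(t**2 - t); value = -sin(20)

f matches the chain-rule pattern g'(h)*h' with inner function h(t) = t**2 - t; substituting u = h(t) collapses the integral.
F(t) = -sin(t**2 - t) is an antiderivative of f.
Check: d/dt[-sin(t**2 - t)] = -2*t*cos(t**2 - t) + cos(t**2 - t), which equals f(t).
F(5) = -sin(20); F(0) = 0.
Integral = F(5) - F(0) = -sin(20).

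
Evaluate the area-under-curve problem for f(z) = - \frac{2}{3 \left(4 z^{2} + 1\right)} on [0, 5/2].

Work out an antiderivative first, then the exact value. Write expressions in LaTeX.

Check any antiderivative F(z) by computing F'(z) and comparing it with f(z).
F(z) = - \frac{\operatorname{atan}{\left(2 z \right)}}{3} is an antiderivative of f.
Check: d/dz[- \frac{\operatorname{atan}{\left(2 z \right)}}{3}] = - \frac{2}{12 z^{2} + 3}, which equals f(z).
F(5/2) = - \frac{\operatorname{atan}{\left(5 \right)}}{3}; F(0) = 0.
Integral = F(5/2) - F(0) = - \frac{\operatorname{atan}{\left(5 \right)}}{3}.

Antiderivative: F(z) = - \frac{\operatorname{atan}{\left(2 z \right)}}{3}; value = - \frac{\operatorname{atan}{\left(5 \right)}}{3}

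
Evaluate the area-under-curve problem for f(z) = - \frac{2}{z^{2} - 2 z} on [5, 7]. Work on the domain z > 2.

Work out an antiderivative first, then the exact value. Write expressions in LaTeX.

The denominator factors as z \left(z - 2\right); partial fractions split f into directly integrable pieces: - \frac{1}{z - 2} + \frac{1}{z}.
F(z) = \log{\left(z \right)} - \log{\left(z - 2 \right)} is an antiderivative of f.
Check: d/dz[\log{\left(z \right)} - \log{\left(z - 2 \right)}] = - \frac{2}{z^{2} - 2 z} = f(z).
F(7) = - \log{\left(5 \right)} + \log{\left(7 \right)}; F(5) = - \log{\left(3 \right)} + \log{\left(5 \right)}.
Integral = F(7) - F(5) = - 2 \log{\left(5 \right)} + \log{\left(3 \right)} + \log{\left(7 \right)}.

Antiderivative: F(z) = \log{\left(z \right)} - \log{\left(z - 2 \right)}; value = - 2 \log{\left(5 \right)} + \log{\left(3 \right)} + \log{\left(7 \right)}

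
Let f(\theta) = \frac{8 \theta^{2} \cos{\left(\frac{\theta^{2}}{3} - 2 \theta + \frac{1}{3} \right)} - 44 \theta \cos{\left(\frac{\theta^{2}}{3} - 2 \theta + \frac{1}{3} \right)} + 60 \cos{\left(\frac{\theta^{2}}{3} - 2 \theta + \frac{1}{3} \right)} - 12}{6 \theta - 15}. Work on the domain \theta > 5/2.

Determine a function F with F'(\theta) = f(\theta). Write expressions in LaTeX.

A first test for any F(\theta): its \theta-derivative must equal f(\theta) identically.
Check: d/d\theta[- 2 \log{\left(\theta - \frac{5}{2} \right)} + 2 \sin{\left(\frac{\theta^{2}}{3} - 2 \theta + \frac{1}{3} \right)}] = \frac{8 \theta^{2} \cos{\left(\frac{\theta^{2}}{3} - 2 \theta + \frac{1}{3} \right)} - 44 \theta \cos{\left(\frac{\theta^{2}}{3} - 2 \theta + \frac{1}{3} \right)} + 60 \cos{\left(\frac{\theta^{2}}{3} - 2 \theta + \frac{1}{3} \right)} - 12}{6 \theta - 15} = f(\theta).

An antiderivative is F(\theta) = - 2 \log{\left(\theta - \frac{5}{2} \right)} + 2 \sin{\left(\frac{\theta^{2}}{3} - 2 \theta + \frac{1}{3} \right)}.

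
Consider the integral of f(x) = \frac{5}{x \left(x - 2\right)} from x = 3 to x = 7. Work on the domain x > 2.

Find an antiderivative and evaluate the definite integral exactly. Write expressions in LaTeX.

The denominator factors as x \left(x - 2\right); partial fractions split f into directly integrable pieces: \frac{5}{2 \left(x - 2\right)} - \frac{5}{2 x}.
F(x) = - \frac{5 \log{\left(x \right)}}{2} + \frac{5 \log{\left(x - 2 \right)}}{2} is an antiderivative of f.
Check: d/dx[- \frac{5 \log{\left(x \right)}}{2} + \frac{5 \log{\left(x - 2 \right)}}{2}] = \frac{5}{x^{2} - 2 x}, which equals f(x).
F(7) = - \frac{5 \log{\left(7 \right)}}{2} + \frac{5 \log{\left(5 \right)}}{2}; F(3) = - \frac{5 \log{\left(3 \right)}}{2}.
Integral = F(7) - F(3) = - \frac{5 \log{\left(7 \right)}}{2} + \frac{5 \log{\left(3 \right)}}{2} + \frac{5 \log{\left(5 \right)}}{2}.

Antiderivative: F(x) = - \frac{5 \log{\left(x \right)}}{2} + \frac{5 \log{\left(x - 2 \right)}}{2}; value = - \frac{5 \log{\left(7 \right)}}{2} + \frac{5 \log{\left(3 \right)}}{2} + \frac{5 \log{\left(5 \right)}}{2}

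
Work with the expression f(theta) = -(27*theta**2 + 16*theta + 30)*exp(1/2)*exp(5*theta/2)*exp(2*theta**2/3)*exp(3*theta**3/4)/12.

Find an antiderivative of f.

An antiderivative is F(theta) = -exp(1/2)*exp(5*theta/2)*exp(2*theta**2/3)*exp(3*theta**3/4).

f matches the chain-rule pattern g'(h)*h' with inner function h(theta) = 3*theta**3/4 + 2*theta**2/3 + 5*theta/2 + 1/2; substituting u = h(theta) collapses the integral.
Check: d/dtheta[-exp(1/2)*exp(5*theta/2)*exp(2*theta**2/3)*exp(3*theta**3/4)] = -9*theta**2*exp(1/2)*exp(5*theta/2)*exp(2*theta**2/3)*exp(3*theta**3/4)/4 - 4*theta*exp(1/2)*exp(5*theta/2)*exp(2*theta**2/3)*exp(3*theta**3/4)/3 - 5*exp(1/2)*exp(5*theta/2)*exp(2*theta**2/3)*exp(3*theta**3/4)/2, which equals f(theta).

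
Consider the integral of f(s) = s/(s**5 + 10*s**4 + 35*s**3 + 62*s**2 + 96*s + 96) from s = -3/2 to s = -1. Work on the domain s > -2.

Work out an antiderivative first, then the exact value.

Factor the denominator ((s + 2)*(s + 4)**2*(s**2 + 3)) and decompose: f = (2*s + 87)/(2527*(s**2 + 3)) + 51/(722*(s + 4)) + 2/(19*(s + 4)**2) - 1/(14*(s + 2)); each piece integrates to a log, atan, or power term.
F(s) = (-361*s*log(s + 2) + 357*s*log(s + 4) + 2*s*log(s**2 + 3) + 58*sqrt(3)*s*atan(sqrt(3)*s/3) - 1444*log(s + 2) + 1428*log(s + 4) + 8*log(s**2 + 3) + 232*sqrt(3)*atan(sqrt(3)*s/3) - 532)/(5054*(s + 4)) is an antiderivative of f.
Check: d/ds[(-361*s*log(s + 2) + 357*s*log(s + 4) + 2*s*log(s**2 + 3) + 58*sqrt(3)*s*atan(sqrt(3)*s/3) - 1444*log(s + 2) + 1428*log(s + 4) + 8*log(s**2 + 3) + 232*sqrt(3)*atan(sqrt(3)*s/3) - 532)/(5054*(s + 4))] = s/(s**5 + 10*s**4 + 35*s**3 + 62*s**2 + 96*s + 96) = f(s).
F(-1) = -2/57 - 29*sqrt(3)*pi/15162 + log(4)/2527 + 51*log(3)/722; F(-3/2) = -4/95 - 29*sqrt(3)*atan(sqrt(3)/2)/2527 + log(21/4)/2527 + log(2)/14 + 51*log(5/2)/722.
Integral = F(-1) - F(-3/2) = -51*log(5/2)/722 - log(2)/14 - 29*sqrt(3)*pi/15162 - log(21/4)/2527 + log(4)/2527 + 2/285 + 29*sqrt(3)*atan(sqrt(3)/2)/2527 + 51*log(3)/722.

Antiderivative: F(s) = (-361*s*log(s + 2) + 357*s*log(s + 4) + 2*s*log(s**2 + 3) + 58*sqrt(3)*s*atan(sqrt(3)*s/3) - 1444*log(s + 2) + 1428*log(s + 4) + 8*log(s**2 + 3) + 232*sqrt(3)*atan(sqrt(3)*s/3) - 532)/(5054*(s + 4)); value = -51*log(5/2)/722 - log(2)/14 - 29*sqrt(3)*pi/15162 - log(21/4)/2527 + log(4)/2527 + 2/285 + 29*sqrt(3)*atan(sqrt(3)/2)/2527 + 51*log(3)/722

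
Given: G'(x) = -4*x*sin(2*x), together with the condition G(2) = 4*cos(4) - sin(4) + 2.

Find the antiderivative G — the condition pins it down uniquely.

G(x) = 2*x*cos(2*x) - sin(2*x) + 2

Since d/dx undoes antidifferentiation here, G(x) must give back the stated G'(x).
A general antiderivative is 2*x*cos(2*x) - sin(2*x) + C.
The condition gives C = 4*cos(4) - sin(4) + 2 - (4*cos(4) - sin(4)) = 2.
So G(x) = 2*x*cos(2*x) - sin(2*x) + 2.
Check: d/dx[2*x*cos(2*x) - sin(2*x) + 2] = -4*x*sin(2*x) = G'(x).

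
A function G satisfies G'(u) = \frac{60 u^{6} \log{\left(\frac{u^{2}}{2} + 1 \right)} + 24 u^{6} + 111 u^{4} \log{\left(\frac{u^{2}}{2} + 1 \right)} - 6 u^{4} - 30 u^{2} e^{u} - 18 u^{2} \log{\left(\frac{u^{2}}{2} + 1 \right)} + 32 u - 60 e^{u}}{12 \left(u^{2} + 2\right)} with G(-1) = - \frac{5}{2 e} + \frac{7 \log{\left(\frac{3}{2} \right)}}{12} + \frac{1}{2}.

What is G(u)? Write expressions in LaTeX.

G(u) = \frac{12 u^{5} \log{\left(\frac{u^{2}}{2} + 1 \right)} - 3 u^{3} \log{\left(\frac{u^{2}}{2} + 1 \right)} - 30 e^{u} + 16 \log{\left(\frac{u^{2}}{2} + 1 \right)} + 6}{12}

For G(u) to be correct, d/du[G] must agree with the stated G'(u) identically.
A general antiderivative is - \left(- u^{5} + \frac{u^{3}}{4} - \frac{4}{3}\right) \log{\left(\frac{u^{2}}{2} + 1 \right)} - \frac{5 e^{u}}{2} + C.
The condition gives C = - \frac{5}{2 e} + \frac{7 \log{\left(\frac{3}{2} \right)}}{12} + \frac{1}{2} - (- \frac{5}{2 e} + \frac{7 \log{\left(\frac{3}{2} \right)}}{12}) = \frac{1}{2}.
So G(u) = \frac{12 u^{5} \log{\left(\frac{u^{2}}{2} + 1 \right)} - 3 u^{3} \log{\left(\frac{u^{2}}{2} + 1 \right)} - 30 e^{u} + 16 \log{\left(\frac{u^{2}}{2} + 1 \right)} + 6}{12}.
Check: d/du[\frac{12 u^{5} \log{\left(\frac{u^{2}}{2} + 1 \right)} - 3 u^{3} \log{\left(\frac{u^{2}}{2} + 1 \right)} - 30 e^{u} + 16 \log{\left(\frac{u^{2}}{2} + 1 \right)} + 6}{12}] = \frac{60 u^{6} \log{\left(\frac{u^{2}}{2} + 1 \right)} + 24 u^{6} + 111 u^{4} \log{\left(\frac{u^{2}}{2} + 1 \right)} - 6 u^{4} - 30 u^{2} e^{u} - 18 u^{2} \log{\left(\frac{u^{2}}{2} + 1 \right)} + 32 u - 60 e^{u}}{12 u^{2} + 24}, which equals G'(u).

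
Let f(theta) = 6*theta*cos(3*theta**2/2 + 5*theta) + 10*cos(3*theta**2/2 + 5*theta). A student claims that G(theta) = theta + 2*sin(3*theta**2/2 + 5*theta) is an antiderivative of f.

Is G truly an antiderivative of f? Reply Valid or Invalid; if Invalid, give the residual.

d/dtheta[G] = 6*theta*cos(3*theta**2/2 + 5*theta) + 10*cos(3*theta**2/2 + 5*theta) + 1
d/dtheta[G] - f(theta) = 1 != 0.

Invalid: d/dtheta[G] - f = 1, which is not 0.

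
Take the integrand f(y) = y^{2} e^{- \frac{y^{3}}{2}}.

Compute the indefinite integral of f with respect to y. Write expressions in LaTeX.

F(y) = - \frac{2 e^{- \frac{y^{3}}{2}}}{3} + C

The substitution u = - \frac{y^{3}}{2} works: f is exactly (dF/du)*(du/dy) for that inner function.
Check: d/dy[- \frac{2 e^{- \frac{y^{3}}{2}}}{3}] = y^{2} e^{- \frac{y^{3}}{2}} = f(y).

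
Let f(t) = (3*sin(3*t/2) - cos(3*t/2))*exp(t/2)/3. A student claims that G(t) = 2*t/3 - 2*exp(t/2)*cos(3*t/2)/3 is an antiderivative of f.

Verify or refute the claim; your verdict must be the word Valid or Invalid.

d/dt[G] = exp(t/2)*sin(3*t/2) - exp(t/2)*cos(3*t/2)/3 + 2/3
d/dt[G] - f(t) = 2/3 != 0.

Invalid: d/dt[G] - f = 2/3, which is not 0.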